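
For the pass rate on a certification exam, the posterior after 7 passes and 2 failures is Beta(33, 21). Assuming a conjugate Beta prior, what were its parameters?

Under Beta–binomial conjugacy the posterior parameters are (a+s, b+f).
Subtract the data counts: 33−7=26, 21−2=19.

Beta(26, 19)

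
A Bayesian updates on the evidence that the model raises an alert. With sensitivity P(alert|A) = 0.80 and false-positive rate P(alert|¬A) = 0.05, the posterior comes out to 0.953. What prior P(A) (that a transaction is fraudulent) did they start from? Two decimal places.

In odds form, posterior odds = prior odds × likelihood ratio, so prior odds = posterior odds ÷ LR.
Posterior odds = 0.953/(1−0.953) = 20.2766. LR = 0.80/0.05 = 16.0000.
Prior odds = 20.2766/16.0000 = 1.2673, so P(A) = 1.2673/(1+1.2673) ≈ 0.56.

P(A) = 0.56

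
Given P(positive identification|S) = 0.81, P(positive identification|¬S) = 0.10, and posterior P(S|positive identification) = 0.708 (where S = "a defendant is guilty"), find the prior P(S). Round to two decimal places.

P(S) = 0.23

Bayes' rule in odds form gives O(S|E) = O(S)·[P(E|S)/P(E|¬S)], hence O(S) = O(S|E)/LR.
Posterior odds = 0.708/(1−0.708) = 2.4247. LR = 0.81/0.10 = 8.1000.
Prior odds = 2.4247/8.1000 = 0.2993, so P(S) = 0.2993/(1+0.2993) ≈ 0.23.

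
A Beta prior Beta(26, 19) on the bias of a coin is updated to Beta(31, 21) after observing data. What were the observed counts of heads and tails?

Beta is conjugate to the binomial likelihood: posterior = Beta(α+s, β+f).
Match parameters: s=31−26=5, f=21−19=2.

5 heads and 2 tails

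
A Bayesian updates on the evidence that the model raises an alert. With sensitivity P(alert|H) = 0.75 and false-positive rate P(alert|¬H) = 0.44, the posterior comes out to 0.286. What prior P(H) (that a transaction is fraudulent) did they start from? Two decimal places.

P(H) = 0.19

In odds form, posterior odds = prior odds × likelihood ratio, so prior odds = posterior odds ÷ LR.
Posterior odds = 0.286/(1−0.286) = 0.4006. LR = 0.75/0.44 = 1.7045.
Prior odds = 0.4006/1.7045 = 0.2350, so P(H) = 0.2350/(1+0.2350) ≈ 0.19.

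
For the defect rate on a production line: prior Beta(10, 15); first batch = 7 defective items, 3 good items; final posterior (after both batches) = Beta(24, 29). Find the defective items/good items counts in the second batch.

Sequential conjugate updates are equivalent to a single update on the pooled data, so total successes = posterior α − prior α and total failures = posterior β − prior β.
Total across both batches: 24−10=14 defective items, 29−15=14 good items.
Subtract the first batch: 14−7=7 defective items and 14−3=11 good items.

7 defective items and 11 good items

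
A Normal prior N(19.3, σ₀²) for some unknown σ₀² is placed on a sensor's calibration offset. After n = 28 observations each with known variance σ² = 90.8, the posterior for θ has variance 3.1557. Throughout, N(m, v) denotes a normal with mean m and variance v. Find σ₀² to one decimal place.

For the Normal–Normal model with known σ², precisions add: τ_n = τ₀ + n/σ².
So 1/σ₀² = 1/3.1557 − 28/90.8 = 0.316887 − 0.308370 = 0.008517.
Hence σ₀² = 1/0.008517 ≈ 117.4.

σ₀² = 117.4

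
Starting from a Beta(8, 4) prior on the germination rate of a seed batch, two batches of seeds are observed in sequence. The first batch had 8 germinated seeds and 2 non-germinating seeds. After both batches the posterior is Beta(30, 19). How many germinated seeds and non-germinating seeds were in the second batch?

Sequential conjugate updates are equivalent to a single update on the pooled data, so total successes = posterior α − prior α and total failures = posterior β − prior β.
Total across both batches: 30−8=22 germinated seeds, 19−4=15 non-germinating seeds.
Subtract the first batch: 22−8=14 germinated seeds and 15−2=13 non-germinating seeds.

14 germinated seeds and 13 non-germinating seeds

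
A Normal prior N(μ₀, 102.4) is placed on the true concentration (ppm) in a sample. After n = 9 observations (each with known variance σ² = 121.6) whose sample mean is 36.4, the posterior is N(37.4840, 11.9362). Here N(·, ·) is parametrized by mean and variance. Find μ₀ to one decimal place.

μ₀ = 45.7

With known observation variance, the Normal–Normal posterior has precision τ_n = τ₀ + n/σ² and mean μ_n = (τ₀μ₀ + (n/σ²)x̄)/τ_n.
Here τ₀ = 1/102.4 = 0.009766 and τ_data = 9/121.6 = 0.074013, so τ_n = 0.083779.
Rearranging for μ₀: μ₀ = (μ_n·τ_n − τ_data·x̄)/τ₀ = (37.4840·0.083779 − 0.074013·36.4) / 0.009766 = 0.446299/0.009766 ≈ 45.7.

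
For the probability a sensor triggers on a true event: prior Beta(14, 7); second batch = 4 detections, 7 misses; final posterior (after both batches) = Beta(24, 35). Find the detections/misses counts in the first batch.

Because Beta–binomial updating is additive in the counts, the combined data contributed (α_post−α_prior, β_post−β_prior) successes and failures.
Total across both batches: 24−14=10 detections, 35−7=28 misses.
Subtract the second batch: 10−4=6 detections and 28−7=21 misses.

6 detections and 21 misses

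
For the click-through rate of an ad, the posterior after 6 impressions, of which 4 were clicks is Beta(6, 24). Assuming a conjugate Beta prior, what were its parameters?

Beta(2, 22)

Beta is conjugate to the binomial likelihood: posterior = Beta(a+s, b+f).
So a = 6 − 4 = 2 and b = 24 − 2 = 22.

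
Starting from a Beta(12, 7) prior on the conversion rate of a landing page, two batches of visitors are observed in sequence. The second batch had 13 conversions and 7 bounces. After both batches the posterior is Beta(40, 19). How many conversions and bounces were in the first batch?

Because Beta–binomial updating is additive in the counts, the combined data contributed (α_post−α_prior, β_post−β_prior) successes and failures.
Total across both batches: 40−12=28 conversions, 19−7=12 bounces.
Subtract the second batch: 28−13=15 conversions and 12−7=5 bounces.

15 conversions and 5 bounces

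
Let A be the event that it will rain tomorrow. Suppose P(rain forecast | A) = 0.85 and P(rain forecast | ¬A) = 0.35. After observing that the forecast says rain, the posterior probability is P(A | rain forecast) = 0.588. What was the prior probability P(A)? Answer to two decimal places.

P(A) = 0.37

Bayes' rule in odds form gives O(A|E) = O(A)·[P(E|A)/P(E|¬A)], hence O(A) = O(A|E)/LR.
Posterior odds = 0.588/(1−0.588) = 1.4272. LR = 0.85/0.35 = 2.4286.
Prior odds = 1.4272/2.4286 = 0.5877, so P(A) = 0.5877/(1+0.5877) ≈ 0.37.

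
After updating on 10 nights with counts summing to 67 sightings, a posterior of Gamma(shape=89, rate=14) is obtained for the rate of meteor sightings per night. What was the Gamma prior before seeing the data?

Gamma–Poisson conjugacy: posterior shape = α + Σxᵢ, posterior rate = β + n.
So α = 89 − 67 = 22 and β = 14 − 10 = 4.

Gamma(shape=22, rate=4)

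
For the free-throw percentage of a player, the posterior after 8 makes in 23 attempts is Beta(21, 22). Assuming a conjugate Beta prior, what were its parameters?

Beta(13, 7)

A Beta(α, β) prior with s successes and f failures in binomial data gives a Beta(α+s, β+f) posterior.
Subtract the data counts: 21−8=13, 22−15=7.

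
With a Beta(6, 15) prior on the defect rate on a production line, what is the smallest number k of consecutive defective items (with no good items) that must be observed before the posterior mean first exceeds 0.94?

k = 230

After k defective items and 0 good items the posterior is Beta(6+k, 15), with mean (6+k)/(6+15+k).
Set (6+k)/(21+k) > 0.94 and solve: k > (0.94·21 − 6)/(1 − 0.94) = 229.000.
The smallest integer exceeding 229.000 is 230.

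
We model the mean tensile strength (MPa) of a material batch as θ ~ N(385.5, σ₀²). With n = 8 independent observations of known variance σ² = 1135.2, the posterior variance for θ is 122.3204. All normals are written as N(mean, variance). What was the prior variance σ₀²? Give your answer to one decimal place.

Posterior precision equals prior precision plus data precision: 1/σ_n² = 1/σ₀² + n/σ².
So 1/σ₀² = 1/122.3204 − 8/1135.2 = 0.008175 − 0.007047 = 0.001128.
Hence σ₀² = 1/0.001128 ≈ 886.5.

σ₀² = 886.5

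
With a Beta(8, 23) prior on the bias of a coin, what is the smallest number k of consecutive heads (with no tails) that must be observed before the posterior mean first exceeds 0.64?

After k heads and 0 tails the posterior is Beta(8+k, 23), with mean (8+k)/(8+23+k).
Set (8+k)/(31+k) > 0.64 and solve: k > (0.64·31 − 8)/(1 − 0.64) = 32.889.
The smallest integer exceeding 32.889 is 33, and checking k=33: (41)/(64) = 0.6406 > 0.64.

k = 33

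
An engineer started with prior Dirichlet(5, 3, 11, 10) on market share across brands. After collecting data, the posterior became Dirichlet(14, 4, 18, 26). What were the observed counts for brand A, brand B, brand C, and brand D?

For a Dirichlet(α) prior with multinomial counts c, the posterior is Dirichlet(α + c) componentwise.
Counts are posterior − prior componentwise: 14−5=9, 4−3=1, 18−11=7, 26−10=16.

counts (9, 1, 7, 16)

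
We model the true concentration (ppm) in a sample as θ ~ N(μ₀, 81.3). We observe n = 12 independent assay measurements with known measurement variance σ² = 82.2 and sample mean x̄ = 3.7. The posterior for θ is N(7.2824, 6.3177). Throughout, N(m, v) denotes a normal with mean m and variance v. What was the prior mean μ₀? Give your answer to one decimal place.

μ₀ = 49.8

With known observation variance, the Normal–Normal posterior has precision τ_n = τ₀ + n/σ² and mean μ_n = (τ₀μ₀ + (n/σ²)x̄)/τ_n.
Here τ₀ = 1/81.3 = 0.012300 and τ_data = 12/82.2 = 0.145985, so τ_n = 0.158285.
Rearranging for μ₀: μ₀ = (μ_n·τ_n − τ_data·x̄)/τ₀ = (7.2824·0.158285 − 0.145985·3.7) / 0.012300 = 0.612550/0.012300 ≈ 49.8.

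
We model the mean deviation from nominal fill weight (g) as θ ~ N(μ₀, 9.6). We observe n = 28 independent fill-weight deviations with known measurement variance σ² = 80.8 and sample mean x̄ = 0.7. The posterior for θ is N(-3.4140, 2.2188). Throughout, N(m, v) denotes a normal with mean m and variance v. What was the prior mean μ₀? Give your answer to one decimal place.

μ₀ = -17.1

The posterior mean is a precision-weighted average: μ_n = (τ₀μ₀ + τ_data·x̄)/(τ₀+τ_data), with τ₀=1/σ₀² and τ_data=n/σ².
Here τ₀ = 1/9.6 = 0.104167 and τ_data = 28/80.8 = 0.346535, so τ_n = 0.450702.
Rearranging for μ₀: μ₀ = (μ_n·τ_n − τ_data·x̄)/τ₀ = (-3.4140·0.450702 − 0.346535·0.7) / 0.104167 = -1.781271/0.104167 ≈ -17.1.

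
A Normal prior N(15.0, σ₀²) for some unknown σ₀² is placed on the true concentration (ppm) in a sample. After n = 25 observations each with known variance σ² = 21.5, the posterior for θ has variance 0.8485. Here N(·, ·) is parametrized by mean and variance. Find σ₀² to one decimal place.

Posterior precision equals prior precision plus data precision: 1/σ_n² = 1/σ₀² + n/σ².
So 1/σ₀² = 1/0.8485 − 25/21.5 = 1.178550 − 1.162791 = 0.015759.
Hence σ₀² = 1/0.015759 ≈ 63.5.

σ₀² = 63.5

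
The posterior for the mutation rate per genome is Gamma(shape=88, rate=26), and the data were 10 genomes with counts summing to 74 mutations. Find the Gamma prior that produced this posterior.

Gamma(shape=14, rate=16)

Gamma–Poisson conjugacy: posterior shape = α + Σxᵢ, posterior rate = β + n.
So α = 88 − 74 = 14 and β = 26 − 10 = 16.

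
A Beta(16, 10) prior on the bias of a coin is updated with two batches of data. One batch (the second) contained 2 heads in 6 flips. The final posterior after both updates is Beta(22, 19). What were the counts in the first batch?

Because Beta–binomial updating is additive in the counts, the combined data contributed (α_post−α_prior, β_post−β_prior) successes and failures.
Total across both batches: 22−16=6 heads, 19−10=9 tails.
Subtract the second batch: 6−2=4 heads and 9−4=5 tails.

4 heads and 5 tails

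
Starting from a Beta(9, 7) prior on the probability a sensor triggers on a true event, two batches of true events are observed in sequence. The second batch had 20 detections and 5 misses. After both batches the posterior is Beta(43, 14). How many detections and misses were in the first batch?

Because Beta–binomial updating is additive in the counts, the combined data contributed (α_post−α_prior, β_post−β_prior) successes and failures.
Total across both batches: 43−9=34 detections, 14−7=7 misses.
Subtract the second batch: 34−20=14 detections and 7−5=2 misses.

14 detections and 2 misses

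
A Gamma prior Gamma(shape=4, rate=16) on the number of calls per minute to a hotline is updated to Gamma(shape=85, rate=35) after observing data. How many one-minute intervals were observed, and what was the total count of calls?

Gamma–Poisson conjugacy: posterior shape = α + Σxᵢ, posterior rate = β + n.
Matching: Σxᵢ = 85 − 4 = 81 and n = 35 − 16 = 19.

n = 19 one-minute intervals with total 81 calls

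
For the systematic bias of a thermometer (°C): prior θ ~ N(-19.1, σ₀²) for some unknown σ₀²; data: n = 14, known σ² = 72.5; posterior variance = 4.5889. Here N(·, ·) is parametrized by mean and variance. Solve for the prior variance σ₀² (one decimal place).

Posterior precision equals prior precision plus data precision: 1/σ_n² = 1/σ₀² + n/σ².
So 1/σ₀² = 1/4.5889 − 14/72.5 = 0.217917 − 0.193103 = 0.024814.
Hence σ₀² = 1/0.024814 ≈ 40.3.

σ₀² = 40.3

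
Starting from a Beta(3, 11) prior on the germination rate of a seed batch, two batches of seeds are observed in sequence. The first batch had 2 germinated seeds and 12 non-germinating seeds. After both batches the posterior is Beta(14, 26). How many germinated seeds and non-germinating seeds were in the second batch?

Sequential conjugate updates are equivalent to a single update on the pooled data, so total successes = posterior α − prior α and total failures = posterior β − prior β.
Total across both batches: 14−3=11 germinated seeds, 26−11=15 non-germinating seeds.
Subtract the first batch: 11−2=9 germinated seeds and 15−12=3 non-germinating seeds.

9 germinated seeds and 3 non-germinating seeds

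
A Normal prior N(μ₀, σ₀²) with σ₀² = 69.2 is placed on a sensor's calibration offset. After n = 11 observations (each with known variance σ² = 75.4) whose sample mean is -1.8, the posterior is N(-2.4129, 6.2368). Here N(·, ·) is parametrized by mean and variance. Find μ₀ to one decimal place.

μ₀ = -8.6

The posterior mean is a precision-weighted average: μ_n = (τ₀μ₀ + τ_data·x̄)/(τ₀+τ_data), with τ₀=1/σ₀² and τ_data=n/σ².
Here τ₀ = 1/69.2 = 0.014451 and τ_data = 11/75.4 = 0.145889, so τ_n = 0.160340.
Rearranging for μ₀: μ₀ = (μ_n·τ_n − τ_data·x̄)/τ₀ = (-2.4129·0.160340 − 0.145889·-1.8) / 0.014451 = -0.124284/0.014451 ≈ -8.6.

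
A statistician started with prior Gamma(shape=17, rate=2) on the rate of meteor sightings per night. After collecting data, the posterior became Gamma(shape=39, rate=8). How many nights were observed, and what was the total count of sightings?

n = 6 nights with total 22 sightings

A Gamma(α, β) prior (rate parametrization) on a Poisson rate with n observations summing to S gives posterior Gamma(α+S, β+n).
Matching: Σxᵢ = 39 − 17 = 22 and n = 8 − 2 = 6.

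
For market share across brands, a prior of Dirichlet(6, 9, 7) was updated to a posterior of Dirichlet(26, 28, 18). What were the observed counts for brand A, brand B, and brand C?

For a Dirichlet(α) prior with multinomial counts c, the posterior is Dirichlet(α + c) componentwise.
Counts are posterior − prior componentwise: 26−6=20, 28−9=19, 18−7=11.

counts (20, 19, 11)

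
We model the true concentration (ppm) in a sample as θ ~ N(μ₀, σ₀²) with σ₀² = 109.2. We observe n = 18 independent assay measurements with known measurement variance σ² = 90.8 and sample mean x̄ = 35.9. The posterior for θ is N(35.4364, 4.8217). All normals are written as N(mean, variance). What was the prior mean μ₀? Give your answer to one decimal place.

μ₀ = 25.4

With known observation variance, the Normal–Normal posterior has precision τ_n = τ₀ + n/σ² and mean μ_n = (τ₀μ₀ + (n/σ²)x̄)/τ_n.
Here τ₀ = 1/109.2 = 0.009158 and τ_data = 18/90.8 = 0.198238, so τ_n = 0.207396.
Rearranging for μ₀: μ₀ = (μ_n·τ_n − τ_data·x̄)/τ₀ = (35.4364·0.207396 − 0.198238·35.9) / 0.009158 = 0.232623/0.009158 ≈ 25.4.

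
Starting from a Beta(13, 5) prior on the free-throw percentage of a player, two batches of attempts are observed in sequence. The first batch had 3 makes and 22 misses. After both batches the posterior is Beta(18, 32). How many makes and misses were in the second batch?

2 makes and 5 misses

Because Beta–binomial updating is additive in the counts, the combined data contributed (α_post−α_prior, β_post−β_prior) successes and failures.
Total across both batches: 18−13=5 makes, 32−5=27 misses.
Subtract the first batch: 5−3=2 makes and 27−22=5 misses.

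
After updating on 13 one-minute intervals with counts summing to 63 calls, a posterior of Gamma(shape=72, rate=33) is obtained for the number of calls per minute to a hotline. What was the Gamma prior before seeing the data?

A Gamma(α, β) prior (rate parametrization) on a Poisson rate with n observations summing to S gives posterior Gamma(α+S, β+n).
So α = 72 − 63 = 9 and β = 33 − 13 = 20.

Gamma(shape=9, rate=20)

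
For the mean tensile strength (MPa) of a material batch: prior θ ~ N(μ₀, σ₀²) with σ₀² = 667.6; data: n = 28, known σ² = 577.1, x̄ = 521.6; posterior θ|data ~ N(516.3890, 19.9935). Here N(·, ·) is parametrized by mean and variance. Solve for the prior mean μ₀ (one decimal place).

With known observation variance, the Normal–Normal posterior has precision τ_n = τ₀ + n/σ² and mean μ_n = (τ₀μ₀ + (n/σ²)x̄)/τ_n.
Here τ₀ = 1/667.6 = 0.001498 and τ_data = 28/577.1 = 0.048518, so τ_n = 0.050016.
Rearranging for μ₀: μ₀ = (μ_n·τ_n − τ_data·x̄)/τ₀ = (516.3890·0.050016 − 0.048518·521.6) / 0.001498 = 0.520723/0.001498 ≈ 347.6.

μ₀ = 347.6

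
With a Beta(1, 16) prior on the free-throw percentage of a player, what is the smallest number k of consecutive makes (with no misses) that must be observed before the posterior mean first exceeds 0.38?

After k makes and 0 misses the posterior is Beta(1+k, 16), with mean (1+k)/(1+16+k).
Set (1+k)/(17+k) > 0.38 and solve: k > (0.38·17 − 1)/(1 − 0.38) = 8.806.
The smallest integer exceeding 8.806 is 9.

k = 9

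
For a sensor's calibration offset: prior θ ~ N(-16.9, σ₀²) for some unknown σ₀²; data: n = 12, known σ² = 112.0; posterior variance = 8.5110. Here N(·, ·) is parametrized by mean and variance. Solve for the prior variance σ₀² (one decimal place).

σ₀² = 96.6

For the Normal–Normal model with known σ², precisions add: τ_n = τ₀ + n/σ².
So 1/σ₀² = 1/8.5110 − 12/112.0 = 0.117495 − 0.107143 = 0.010352.
Hence σ₀² = 1/0.010352 ≈ 96.6.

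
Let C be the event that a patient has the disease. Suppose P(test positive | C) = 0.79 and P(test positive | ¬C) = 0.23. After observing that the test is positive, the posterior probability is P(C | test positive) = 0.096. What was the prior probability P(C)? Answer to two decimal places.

In odds form, posterior odds = prior odds × likelihood ratio, so prior odds = posterior odds ÷ LR.
Posterior odds = 0.096/(1−0.096) = 0.1062. LR = 0.79/0.23 = 3.4348.
Prior odds = 0.1062/3.4348 = 0.0309, so P(C) = 0.0309/(1+0.0309) ≈ 0.03.

P(C) = 0.03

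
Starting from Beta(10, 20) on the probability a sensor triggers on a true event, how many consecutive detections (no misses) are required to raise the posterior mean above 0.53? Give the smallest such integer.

k = 13

After k detections and 0 misses the posterior is Beta(10+k, 20), with mean (10+k)/(10+20+k).
Set (10+k)/(30+k) > 0.53 and solve: k > (0.53·30 − 10)/(1 − 0.53) = 12.553.
The smallest integer exceeding 12.553 is 13.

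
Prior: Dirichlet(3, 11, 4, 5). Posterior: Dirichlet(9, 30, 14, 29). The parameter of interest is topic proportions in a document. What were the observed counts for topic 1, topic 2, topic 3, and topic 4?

For a Dirichlet(α) prior with multinomial counts c, the posterior is Dirichlet(α + c) componentwise.
Counts are posterior − prior componentwise: 9−3=6, 30−11=19, 14−4=10, 29−5=24.

counts (6, 19, 10, 24)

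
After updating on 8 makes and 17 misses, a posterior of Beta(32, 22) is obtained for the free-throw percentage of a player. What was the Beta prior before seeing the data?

Beta(24, 5)

A Beta(α, β) prior with s successes and f failures in binomial data gives a Beta(α+s, β+f) posterior.
So α = 32 − 8 = 24 and β = 22 − 17 = 5.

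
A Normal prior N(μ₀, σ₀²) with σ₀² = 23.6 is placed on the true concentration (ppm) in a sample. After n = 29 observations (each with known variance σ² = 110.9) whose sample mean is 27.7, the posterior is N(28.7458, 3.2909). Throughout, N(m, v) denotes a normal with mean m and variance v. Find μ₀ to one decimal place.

The posterior mean is a precision-weighted average: μ_n = (τ₀μ₀ + τ_data·x̄)/(τ₀+τ_data), with τ₀=1/σ₀² and τ_data=n/σ².
Here τ₀ = 1/23.6 = 0.042373 and τ_data = 29/110.9 = 0.261497, so τ_n = 0.303870.
Rearranging for μ₀: μ₀ = (μ_n·τ_n − τ_data·x̄)/τ₀ = (28.7458·0.303870 − 0.261497·27.7) / 0.042373 = 1.491519/0.042373 ≈ 35.2.

μ₀ = 35.2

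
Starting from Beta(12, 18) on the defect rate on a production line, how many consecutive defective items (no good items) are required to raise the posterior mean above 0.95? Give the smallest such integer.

After k defective items and 0 good items the posterior is Beta(12+k, 18), with mean (12+k)/(12+18+k).
Set (12+k)/(30+k) > 0.95 and solve: k > (0.95·30 − 12)/(1 − 0.95) = 330.000.
The smallest integer exceeding 330.000 is 331, and checking k=331: (343)/(361) = 0.9501 > 0.95.

k = 331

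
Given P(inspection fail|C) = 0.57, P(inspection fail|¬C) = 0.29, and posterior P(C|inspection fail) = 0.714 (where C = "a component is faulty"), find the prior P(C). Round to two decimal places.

In odds form, posterior odds = prior odds × likelihood ratio, so prior odds = posterior odds ÷ LR.
Posterior odds = 0.714/(1−0.714) = 2.4965. LR = 0.57/0.29 = 1.9655.
Prior odds = 2.4965/1.9655 = 1.2702, so P(C) = 1.2702/(1+1.2702) ≈ 0.56.

P(C) = 0.56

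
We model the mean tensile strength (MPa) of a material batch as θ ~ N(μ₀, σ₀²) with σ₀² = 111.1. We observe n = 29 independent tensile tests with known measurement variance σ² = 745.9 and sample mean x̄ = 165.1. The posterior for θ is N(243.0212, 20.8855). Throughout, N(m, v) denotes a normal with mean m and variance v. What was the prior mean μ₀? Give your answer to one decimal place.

μ₀ = 579.6

The posterior mean is a precision-weighted average: μ_n = (τ₀μ₀ + τ_data·x̄)/(τ₀+τ_data), with τ₀=1/σ₀² and τ_data=n/σ².
Here τ₀ = 1/111.1 = 0.009001 and τ_data = 29/745.9 = 0.038879, so τ_n = 0.047880.
Rearranging for μ₀: μ₀ = (μ_n·τ_n − τ_data·x̄)/τ₀ = (243.0212·0.047880 − 0.038879·165.1) / 0.009001 = 5.216932/0.009001 ≈ 579.6.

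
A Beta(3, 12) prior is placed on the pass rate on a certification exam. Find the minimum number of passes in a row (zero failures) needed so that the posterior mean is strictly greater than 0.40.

k = 6

After k passes and 0 failures the posterior is Beta(3+k, 12), with mean (3+k)/(3+12+k).
Set (3+k)/(15+k) > 0.40 and solve: k > (0.40·15 − 3)/(1 − 0.40) = 5.000.
The smallest integer exceeding 5.000 is 6, and checking k=6: (9)/(21) = 0.4286 > 0.40.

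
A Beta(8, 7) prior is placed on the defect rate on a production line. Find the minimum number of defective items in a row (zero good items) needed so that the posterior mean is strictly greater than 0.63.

k = 4

After k defective items and 0 good items the posterior is Beta(8+k, 7), with mean (8+k)/(8+7+k).
Set (8+k)/(15+k) > 0.63 and solve: k > (0.63·15 − 8)/(1 − 0.63) = 3.919.
The smallest integer exceeding 3.919 is 4.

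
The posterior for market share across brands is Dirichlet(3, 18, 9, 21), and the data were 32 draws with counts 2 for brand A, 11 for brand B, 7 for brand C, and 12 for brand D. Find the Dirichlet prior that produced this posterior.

Dirichlet(1, 7, 2, 9)

For a Dirichlet(α) prior with multinomial counts c, the posterior is Dirichlet(α + c) componentwise.
Subtract each count from the matching posterior parameter: 3−2=1, 18−11=7, 9−7=2, 21−12=9.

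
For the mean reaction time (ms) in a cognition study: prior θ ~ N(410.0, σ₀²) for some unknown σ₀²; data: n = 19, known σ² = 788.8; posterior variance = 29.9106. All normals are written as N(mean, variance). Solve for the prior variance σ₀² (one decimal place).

Posterior precision equals prior precision plus data precision: 1/σ_n² = 1/σ₀² + n/σ².
So 1/σ₀² = 1/29.9106 − 19/788.8 = 0.033433 − 0.024087 = 0.009346.
Hence σ₀² = 1/0.009346 ≈ 107.0.

σ₀² = 107.0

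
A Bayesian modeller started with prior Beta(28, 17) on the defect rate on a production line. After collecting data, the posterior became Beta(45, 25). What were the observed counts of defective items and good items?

Under Beta–binomial conjugacy the posterior parameters are (α+s, β+f).
So s = 45 − 28 = 17 and f = 25 − 17 = 8.

17 defective items and 8 good items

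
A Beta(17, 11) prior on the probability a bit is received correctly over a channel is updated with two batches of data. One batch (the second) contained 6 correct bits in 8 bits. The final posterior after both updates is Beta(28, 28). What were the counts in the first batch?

5 correct bits and 15 errors

Sequential conjugate updates are equivalent to a single update on the pooled data, so total successes = posterior α − prior α and total failures = posterior β − prior β.
Total across both batches: 28−17=11 correct bits, 28−11=17 errors.
Subtract the second batch: 11−6=5 correct bits and 17−2=15 errors.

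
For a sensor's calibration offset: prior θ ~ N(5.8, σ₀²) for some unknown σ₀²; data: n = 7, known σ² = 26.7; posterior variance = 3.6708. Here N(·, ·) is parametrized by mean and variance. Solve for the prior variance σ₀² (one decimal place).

σ₀² = 97.6

Posterior precision equals prior precision plus data precision: 1/σ_n² = 1/σ₀² + n/σ².
So 1/σ₀² = 1/3.6708 − 7/26.7 = 0.272420 − 0.262172 = 0.010248.
Hence σ₀² = 1/0.010248 ≈ 97.6.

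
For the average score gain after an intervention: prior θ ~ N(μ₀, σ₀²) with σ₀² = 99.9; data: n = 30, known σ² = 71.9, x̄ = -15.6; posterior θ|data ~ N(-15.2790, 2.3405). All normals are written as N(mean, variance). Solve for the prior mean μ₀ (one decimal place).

μ₀ = -1.9

The posterior mean is a precision-weighted average: μ_n = (τ₀μ₀ + τ_data·x̄)/(τ₀+τ_data), with τ₀=1/σ₀² and τ_data=n/σ².
Here τ₀ = 1/99.9 = 0.010010 and τ_data = 30/71.9 = 0.417246, so τ_n = 0.427256.
Rearranging for μ₀: μ₀ = (μ_n·τ_n − τ_data·x̄)/τ₀ = (-15.2790·0.427256 − 0.417246·-15.6) / 0.010010 = -0.019007/0.010010 ≈ -1.9.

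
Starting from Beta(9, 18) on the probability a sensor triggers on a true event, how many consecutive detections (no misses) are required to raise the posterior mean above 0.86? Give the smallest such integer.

After k detections and 0 misses the posterior is Beta(9+k, 18), with mean (9+k)/(9+18+k).
Set (9+k)/(27+k) > 0.86 and solve: k > (0.86·27 − 9)/(1 − 0.86) = 101.571.
The smallest integer exceeding 101.571 is 102, and checking k=102: (111)/(129) = 0.8605 > 0.86.

k = 102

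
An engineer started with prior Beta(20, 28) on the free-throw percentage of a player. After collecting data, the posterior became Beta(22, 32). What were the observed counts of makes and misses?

2 makes and 4 misses

A Beta(α, β) prior with s successes and f failures in binomial data gives a Beta(α+s, β+f) posterior.
Match parameters: s=22−20=2, f=32−28=4.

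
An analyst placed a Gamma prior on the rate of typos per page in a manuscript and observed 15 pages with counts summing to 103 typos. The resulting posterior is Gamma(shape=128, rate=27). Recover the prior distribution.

Gamma–Poisson conjugacy: posterior shape = α + Σxᵢ, posterior rate = β + n.
So α = 128 − 103 = 25 and β = 27 − 15 = 12.

Gamma(shape=25, rate=12)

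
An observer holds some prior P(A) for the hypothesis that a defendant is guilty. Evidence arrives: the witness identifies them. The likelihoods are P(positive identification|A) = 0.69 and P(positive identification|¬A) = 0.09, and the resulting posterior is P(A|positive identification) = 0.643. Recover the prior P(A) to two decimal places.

Bayes' rule in odds form gives O(A|E) = O(A)·[P(E|A)/P(E|¬A)], hence O(A) = O(A|E)/LR.
Posterior odds = 0.643/(1−0.643) = 1.8011. LR = 0.69/0.09 = 7.6667.
Prior odds = 1.8011/7.6667 = 0.2349, so P(A) = 0.2349/(1+0.2349) ≈ 0.19.

P(A) = 0.19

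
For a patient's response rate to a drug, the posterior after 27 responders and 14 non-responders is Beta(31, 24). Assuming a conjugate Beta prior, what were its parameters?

Beta(4, 10)

Under Beta–binomial conjugacy the posterior parameters are (a+s, b+f).
So a = 31 − 27 = 4 and b = 24 − 14 = 10.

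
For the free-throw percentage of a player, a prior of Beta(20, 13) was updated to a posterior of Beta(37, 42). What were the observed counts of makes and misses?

17 makes and 29 misses

Beta is conjugate to the binomial likelihood: posterior = Beta(a+s, b+f).
Match parameters: s=37−20=17, f=42−13=29.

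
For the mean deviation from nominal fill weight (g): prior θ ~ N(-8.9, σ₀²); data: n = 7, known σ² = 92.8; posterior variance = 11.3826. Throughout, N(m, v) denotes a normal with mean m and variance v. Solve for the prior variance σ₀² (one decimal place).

σ₀² = 80.5

For the Normal–Normal model with known σ², precisions add: τ_n = τ₀ + n/σ².
So 1/σ₀² = 1/11.3826 − 7/92.8 = 0.087853 − 0.075431 = 0.012422.
Hence σ₀² = 1/0.012422 ≈ 80.5.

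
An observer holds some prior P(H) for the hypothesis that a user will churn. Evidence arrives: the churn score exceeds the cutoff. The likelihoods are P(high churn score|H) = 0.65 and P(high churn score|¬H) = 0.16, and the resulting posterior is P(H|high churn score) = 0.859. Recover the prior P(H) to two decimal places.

In odds form, posterior odds = prior odds × likelihood ratio, so prior odds = posterior odds ÷ LR.
Posterior odds = 0.859/(1−0.859) = 6.0922. LR = 0.65/0.16 = 4.0625.
Prior odds = 6.0922/4.0625 = 1.4996, so P(H) = 1.4996/(1+1.4996) ≈ 0.60.

P(H) = 0.60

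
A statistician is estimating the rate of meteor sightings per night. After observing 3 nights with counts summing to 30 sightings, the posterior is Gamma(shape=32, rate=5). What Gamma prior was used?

Gamma(shape=2, rate=2)

Gamma–Poisson conjugacy: posterior shape = α + Σxᵢ, posterior rate = β + n.
So α = 32 − 30 = 2 and β = 5 − 3 = 2.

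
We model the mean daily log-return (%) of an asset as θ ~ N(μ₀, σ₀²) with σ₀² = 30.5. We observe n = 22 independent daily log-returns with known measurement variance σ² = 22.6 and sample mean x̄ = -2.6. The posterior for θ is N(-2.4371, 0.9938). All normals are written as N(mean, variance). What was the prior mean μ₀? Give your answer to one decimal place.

The posterior mean is a precision-weighted average: μ_n = (τ₀μ₀ + τ_data·x̄)/(τ₀+τ_data), with τ₀=1/σ₀² and τ_data=n/σ².
Here τ₀ = 1/30.5 = 0.032787 and τ_data = 22/22.6 = 0.973451, so τ_n = 1.006238.
Rearranging for μ₀: μ₀ = (μ_n·τ_n − τ_data·x̄)/τ₀ = (-2.4371·1.006238 − 0.973451·-2.6) / 0.032787 = 0.078670/0.032787 ≈ 2.4.

μ₀ = 2.4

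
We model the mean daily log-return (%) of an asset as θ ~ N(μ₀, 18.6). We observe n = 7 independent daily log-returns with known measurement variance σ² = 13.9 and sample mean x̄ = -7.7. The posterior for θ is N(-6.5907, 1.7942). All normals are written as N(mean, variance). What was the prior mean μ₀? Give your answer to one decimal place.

The posterior mean is a precision-weighted average: μ_n = (τ₀μ₀ + τ_data·x̄)/(τ₀+τ_data), with τ₀=1/σ₀² and τ_data=n/σ².
Here τ₀ = 1/18.6 = 0.053763 and τ_data = 7/13.9 = 0.503597, so τ_n = 0.557360.
Rearranging for μ₀: μ₀ = (μ_n·τ_n − τ_data·x̄)/τ₀ = (-6.5907·0.557360 − 0.503597·-7.7) / 0.053763 = 0.204304/0.053763 ≈ 3.8.

μ₀ = 3.8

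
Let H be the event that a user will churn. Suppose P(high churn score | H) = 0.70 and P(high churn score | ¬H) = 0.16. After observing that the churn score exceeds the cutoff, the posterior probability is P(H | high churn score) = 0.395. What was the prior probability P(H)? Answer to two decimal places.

Bayes' rule in odds form gives O(H|E) = O(H)·[P(E|H)/P(E|¬H)], hence O(H) = O(H|E)/LR.
Posterior odds = 0.395/(1−0.395) = 0.6529. LR = 0.70/0.16 = 4.3750.
Prior odds = 0.6529/4.3750 = 0.1492, so P(H) = 0.1492/(1+0.1492) ≈ 0.13.

P(H) = 0.13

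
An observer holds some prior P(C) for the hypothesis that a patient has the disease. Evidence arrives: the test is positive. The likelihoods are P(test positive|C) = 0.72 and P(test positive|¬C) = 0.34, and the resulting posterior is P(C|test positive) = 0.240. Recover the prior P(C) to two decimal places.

Bayes' rule in odds form gives O(C|E) = O(C)·[P(E|C)/P(E|¬C)], hence O(C) = O(C|E)/LR.
Posterior odds = 0.240/(1−0.240) = 0.3158. LR = 0.72/0.34 = 2.1176.
Prior odds = 0.3158/2.1176 = 0.1491, so P(C) = 0.1491/(1+0.1491) ≈ 0.13.

P(C) = 0.13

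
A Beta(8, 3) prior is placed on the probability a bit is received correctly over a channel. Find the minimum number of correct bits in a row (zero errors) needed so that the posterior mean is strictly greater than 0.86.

k = 11

After k correct bits and 0 errors the posterior is Beta(8+k, 3), with mean (8+k)/(8+3+k).
Set (8+k)/(11+k) > 0.86 and solve: k > (0.86·11 − 8)/(1 − 0.86) = 10.429.
The smallest integer exceeding 10.429 is 11.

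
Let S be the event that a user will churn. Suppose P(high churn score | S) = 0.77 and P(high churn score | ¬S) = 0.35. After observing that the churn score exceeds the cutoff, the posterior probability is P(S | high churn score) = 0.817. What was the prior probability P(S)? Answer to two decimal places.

P(S) = 0.67

In odds form, posterior odds = prior odds × likelihood ratio, so prior odds = posterior odds ÷ LR.
Posterior odds = 0.817/(1−0.817) = 4.4645. LR = 0.77/0.35 = 2.2000.
Prior odds = 4.4645/2.2000 = 2.0293, so P(S) = 2.0293/(1+2.0293) ≈ 0.67.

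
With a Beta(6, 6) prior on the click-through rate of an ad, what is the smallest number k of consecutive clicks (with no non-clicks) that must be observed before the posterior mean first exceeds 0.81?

After k clicks and 0 non-clicks the posterior is Beta(6+k, 6), with mean (6+k)/(6+6+k).
Set (6+k)/(12+k) > 0.81 and solve: k > (0.81·12 − 6)/(1 − 0.81) = 19.579.
The smallest integer exceeding 19.579 is 20.

k = 20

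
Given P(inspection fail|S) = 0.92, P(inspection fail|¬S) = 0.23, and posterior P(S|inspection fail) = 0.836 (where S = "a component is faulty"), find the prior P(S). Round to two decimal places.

P(S) = 0.56

Bayes' rule in odds form gives O(S|E) = O(S)·[P(E|S)/P(E|¬S)], hence O(S) = O(S|E)/LR.
Posterior odds = 0.836/(1−0.836) = 5.0976. LR = 0.92/0.23 = 4.0000.
Prior odds = 5.0976/4.0000 = 1.2744, so P(S) = 1.2744/(1+1.2744) ≈ 0.56.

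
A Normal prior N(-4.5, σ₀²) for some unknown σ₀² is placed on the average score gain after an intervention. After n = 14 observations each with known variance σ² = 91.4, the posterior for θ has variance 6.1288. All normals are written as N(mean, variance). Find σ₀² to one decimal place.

Posterior precision equals prior precision plus data precision: 1/σ_n² = 1/σ₀² + n/σ².
So 1/σ₀² = 1/6.1288 − 14/91.4 = 0.163164 − 0.153173 = 0.009991.
Hence σ₀² = 1/0.009991 ≈ 100.1.

σ₀² = 100.1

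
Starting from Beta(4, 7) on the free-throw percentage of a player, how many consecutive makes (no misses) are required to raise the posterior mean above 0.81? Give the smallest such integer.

k = 26

After k makes and 0 misses the posterior is Beta(4+k, 7), with mean (4+k)/(4+7+k).
Set (4+k)/(11+k) > 0.81 and solve: k > (0.81·11 − 4)/(1 − 0.81) = 25.842.
The smallest integer exceeding 25.842 is 26, and checking k=26: (30)/(37) = 0.8108 > 0.81.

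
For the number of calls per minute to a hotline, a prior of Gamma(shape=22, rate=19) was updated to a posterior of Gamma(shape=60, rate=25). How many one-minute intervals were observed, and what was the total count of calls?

Gamma–Poisson conjugacy: posterior shape = α + Σxᵢ, posterior rate = β + n.
Matching: Σxᵢ = 60 − 22 = 38 and n = 25 − 19 = 6.

n = 6 one-minute intervals with total 38 calls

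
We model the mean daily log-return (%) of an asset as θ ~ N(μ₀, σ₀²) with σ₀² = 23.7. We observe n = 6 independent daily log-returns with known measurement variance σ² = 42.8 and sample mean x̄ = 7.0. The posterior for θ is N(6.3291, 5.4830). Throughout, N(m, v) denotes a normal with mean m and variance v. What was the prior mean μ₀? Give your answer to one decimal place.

μ₀ = 4.1

With known observation variance, the Normal–Normal posterior has precision τ_n = τ₀ + n/σ² and mean μ_n = (τ₀μ₀ + (n/σ²)x̄)/τ_n.
Here τ₀ = 1/23.7 = 0.042194 and τ_data = 6/42.8 = 0.140187, so τ_n = 0.182381.
Rearranging for μ₀: μ₀ = (μ_n·τ_n − τ_data·x̄)/τ₀ = (6.3291·0.182381 − 0.140187·7.0) / 0.042194 = 0.172999/0.042194 ≈ 4.1.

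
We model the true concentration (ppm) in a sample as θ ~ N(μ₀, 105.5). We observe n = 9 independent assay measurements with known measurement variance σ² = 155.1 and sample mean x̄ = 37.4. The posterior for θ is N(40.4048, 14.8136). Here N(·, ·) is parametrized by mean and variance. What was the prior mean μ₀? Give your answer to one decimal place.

μ₀ = 58.8

With known observation variance, the Normal–Normal posterior has precision τ_n = τ₀ + n/σ² and mean μ_n = (τ₀μ₀ + (n/σ²)x̄)/τ_n.
Here τ₀ = 1/105.5 = 0.009479 and τ_data = 9/155.1 = 0.058027, so τ_n = 0.067506.
Rearranging for μ₀: μ₀ = (μ_n·τ_n − τ_data·x̄)/τ₀ = (40.4048·0.067506 − 0.058027·37.4) / 0.009479 = 0.557357/0.009479 ≈ 58.8.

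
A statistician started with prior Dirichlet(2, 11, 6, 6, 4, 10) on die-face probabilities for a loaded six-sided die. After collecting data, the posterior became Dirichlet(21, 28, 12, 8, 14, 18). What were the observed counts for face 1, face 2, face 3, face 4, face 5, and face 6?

For a Dirichlet(α) prior with multinomial counts c, the posterior is Dirichlet(α + c) componentwise.
Counts are posterior − prior componentwise: 21−2=19, 28−11=17, 12−6=6, 8−6=2, 14−4=10, 18−10=8.

counts (19, 17, 6, 2, 10, 8)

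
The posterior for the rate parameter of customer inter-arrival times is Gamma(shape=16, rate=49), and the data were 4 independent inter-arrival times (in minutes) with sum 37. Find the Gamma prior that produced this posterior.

For an exponential likelihood with a Gamma(α, β) prior on the rate, n observations with total T give posterior Gamma(α+n, β+T).
So α = 16 − 4 = 12 and β = 49 − 37 = 12.

Gamma(shape=12, rate=12)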